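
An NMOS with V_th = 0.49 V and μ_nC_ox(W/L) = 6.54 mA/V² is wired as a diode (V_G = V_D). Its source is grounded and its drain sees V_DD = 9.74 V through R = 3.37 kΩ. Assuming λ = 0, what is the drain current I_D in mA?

With gate tied to drain, V_GS = V_DS ≥ V_GS − V_th, so the device is in saturation.
KCL at the drain: ½ k_n (V_GS − V_th)² = (V_DD − V_GS)/R.
Let x = V_GS − 0.49. Then 11 x² + x − 9.25 = 0, giving x = 0.872 V (positive root), so V_GS = 1.36 V.
I_D = (V_DD − V_GS)/R = (9.74 − 1.36) / 3.37 = 2.49 mA.

I_D = 2.49 mA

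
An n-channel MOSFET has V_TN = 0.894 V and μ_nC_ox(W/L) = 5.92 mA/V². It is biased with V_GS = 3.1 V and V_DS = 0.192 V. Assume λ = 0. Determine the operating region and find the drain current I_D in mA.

V_ov = V_GS − V_TN = 3.1 − 0.894 = 2.21 V.
Since V_DS = 0.192 V < V_ov = 2.21 V, the device is in the triode region.
I_D = k_n [V_ov · V_DS − ½ V_DS²] = 5.92 × [2.21 × 0.192 − 0.5 × 0.192²] = 2.4 mA.

Triode; I_D = 2.40 mA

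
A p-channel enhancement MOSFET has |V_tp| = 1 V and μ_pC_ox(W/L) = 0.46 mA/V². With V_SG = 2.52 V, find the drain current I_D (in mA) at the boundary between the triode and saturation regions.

I_D = 0.531 mA

At the boundary V_SD = V_ov = V_SG − |V_tp| = 2.52 − 1 = 1.52 V.
I_D = ½ k_p V_ov² = 0.5 × 0.46 × 1.52² = 0.531 mA.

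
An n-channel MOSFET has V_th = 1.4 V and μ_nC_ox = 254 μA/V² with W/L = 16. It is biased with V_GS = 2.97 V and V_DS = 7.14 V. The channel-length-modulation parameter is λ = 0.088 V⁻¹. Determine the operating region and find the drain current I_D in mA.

Saturation; I_D = 8.16 mA

k_n = μ_nC_ox · (W/L) = 4.064 mA/V².
V_ov = V_GS − V_th = 2.97 − 1.4 = 1.57 V.
Since V_DS = 7.14 V ≥ V_ov = 1.57 V, the device is in saturation.
I_D = ½ k_n V_ov² (1 + λ V_DS) = 0.5 × 4.064 × 1.57² × (1 + 0.088 × 7.14) = 8.16 mA.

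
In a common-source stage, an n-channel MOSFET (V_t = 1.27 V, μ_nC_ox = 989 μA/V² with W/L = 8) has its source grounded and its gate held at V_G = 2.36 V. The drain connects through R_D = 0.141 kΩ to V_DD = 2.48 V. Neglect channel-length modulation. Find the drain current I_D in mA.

I_D = 4.70 mA

V_GS = V_G = 2.36 V, so V_ov = 2.36 − 1.27 = 1.09 V.
k_n = μ_nC_ox · (W/L) = 7.912 mA/V².
Assume saturation: I_D = ½ k_n V_ov² = 0.5 × 7.912 × 1.09² = 4.7 mA, giving V_DS = V_DD − I_D R_D = 2.48 − 4.7 × 0.141 = 1.82 V.
V_DS = 1.82 V ≥ V_ov = 1.09 V, confirming saturation.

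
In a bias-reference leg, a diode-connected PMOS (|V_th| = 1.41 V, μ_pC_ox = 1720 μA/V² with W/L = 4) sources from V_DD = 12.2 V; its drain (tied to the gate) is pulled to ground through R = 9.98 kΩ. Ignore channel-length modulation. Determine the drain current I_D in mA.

With gate tied to drain, V_SG = V_SD ≥ V_SG − |V_th|, so the device is in saturation.
k_p = μ_pC_ox · (W/L) = 6.88 mA/V².
KCL at the drain: ½ k_p (V_SG − |V_th|)² = (V_DD − V_SG)/R.
Let x = V_SG − 1.41. Then 34.3 x² + x − 10.79 = 0, giving x = 0.546 V (positive root), so V_SG = 1.96 V.
I_D = (V_DD − V_SG)/R = (12.2 − 1.96) / 9.98 = 1.03 mA.

I_D = 1.03 mA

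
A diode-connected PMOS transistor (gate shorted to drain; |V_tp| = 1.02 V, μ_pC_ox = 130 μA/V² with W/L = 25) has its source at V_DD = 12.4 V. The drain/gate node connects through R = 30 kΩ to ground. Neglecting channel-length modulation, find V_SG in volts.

With gate tied to drain, V_SG = V_SD ≥ V_SG − |V_tp|, so the device is in saturation.
k_p = μ_pC_ox · (W/L) = 3.25 mA/V².
KCL at the drain: ½ k_p (V_SG − |V_tp|)² = (V_DD − V_SG)/R.
Let x = V_SG − 1.02. Then 48.8 x² + x − 11.38 = 0, giving x = 0.473 V (positive root), so V_SG = 1.49 V.
I_D = (V_DD − V_SG)/R = (12.4 − 1.49) / 30 = 0.364 mA.

V_SG = 1.49 V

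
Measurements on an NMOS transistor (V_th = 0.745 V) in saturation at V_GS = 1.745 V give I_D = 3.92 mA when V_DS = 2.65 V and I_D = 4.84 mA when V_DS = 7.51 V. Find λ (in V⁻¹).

λ = 0.0554 V⁻¹

With V_GS fixed, I_D ∝ (1 + λ V_DS) in saturation, so I_D2/I_D1 = (1 + λ V_DS2)/(1 + λ V_DS1).
4.84/3.92 = 1.235 = (1 + 7.51 λ)/(1 + 2.65 λ).
Solving: λ (I_D1 V_DS2 − I_D2 V_DS1) = I_D2 − I_D1, so λ = (4.84 − 3.92) / (3.92 × 7.51 − 4.84 × 2.65) = 0.92 / 16.6 = 0.0554 V⁻¹.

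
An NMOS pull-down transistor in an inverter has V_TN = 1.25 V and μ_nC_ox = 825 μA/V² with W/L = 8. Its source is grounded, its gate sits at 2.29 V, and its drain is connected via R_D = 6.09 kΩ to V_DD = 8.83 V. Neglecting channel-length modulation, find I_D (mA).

V_GS = V_G = 2.29 V, so V_ov = 2.29 − 1.25 = 1.04 V.
k_n = μ_nC_ox · (W/L) = 6.6 mA/V².
Assume saturation: I_D = ½ k_n V_ov² = 0.5 × 6.6 × 1.04² = 3.57 mA, giving V_DS = V_DD − I_D R_D = 8.83 − 3.57 × 6.09 = -12.9 V.
But -12.9 V < V_ov = 1.04 V, so the device is actually in triode.
In triode I_D = k_n[V_ov V_DS − ½ V_DS²] and I_D = (V_DD − V_DS)/R_D. Equating: 20.1 V_DS² − 42.8 V_DS + 8.83 = 0, giving V_DS = 0.231 V (the root below V_ov).
I_D = (8.83 − 0.231) / 6.09 = 1.41 mA.

I_D = 1.41 mA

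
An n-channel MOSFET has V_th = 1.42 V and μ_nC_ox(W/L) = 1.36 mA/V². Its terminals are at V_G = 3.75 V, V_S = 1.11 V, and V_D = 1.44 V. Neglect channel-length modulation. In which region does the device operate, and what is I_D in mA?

V_GS = V_G − V_S = 3.75 − 1.11 = 2.64 V; V_DS = V_D − V_S = 1.44 − 1.11 = 0.33 V.
V_ov = V_GS − V_th = 2.64 − 1.42 = 1.22 V.
Since V_DS = 0.33 V < V_ov = 1.22 V, the device is in the triode region.
I_D = k_n [V_ov · V_DS − ½ V_DS²] = 1.36 × [1.22 × 0.33 − 0.5 × 0.33²] = 0.473 mA.

Triode; I_D = 0.473 mA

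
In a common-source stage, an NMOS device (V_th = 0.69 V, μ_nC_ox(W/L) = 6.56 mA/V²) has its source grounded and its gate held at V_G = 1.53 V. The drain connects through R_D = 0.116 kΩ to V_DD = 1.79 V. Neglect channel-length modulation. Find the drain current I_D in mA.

I_D = 2.31 mA

V_GS = V_G = 1.53 V, so V_ov = 1.53 − 0.69 = 0.84 V.
Assume saturation: I_D = ½ k_n V_ov² = 0.5 × 6.56 × 0.84² = 2.31 mA, giving V_DS = V_DD − I_D R_D = 1.79 − 2.31 × 0.116 = 1.52 V.
V_DS = 1.52 V ≥ V_ov = 0.84 V, confirming saturation.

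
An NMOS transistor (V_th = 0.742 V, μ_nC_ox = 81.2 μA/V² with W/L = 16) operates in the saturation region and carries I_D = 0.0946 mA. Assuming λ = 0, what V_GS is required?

k_n = μ_nC_ox · (W/L) = 1.299 mA/V².
In saturation I_D = ½ k_n (V_GS − V_th)², so V_GS − V_th = √(2 I_D / k_n) = √(2 × 0.0946 / 1.299) = 0.382 V.
V_GS = 0.742 + 0.382 = 1.12 V.

V_GS = 1.12 V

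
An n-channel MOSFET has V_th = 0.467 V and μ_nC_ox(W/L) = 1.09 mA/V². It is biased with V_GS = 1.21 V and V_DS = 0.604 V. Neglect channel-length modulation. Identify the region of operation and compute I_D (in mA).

V_ov = V_GS − V_th = 1.21 − 0.467 = 0.743 V.
Since V_DS = 0.604 V < V_ov = 0.743 V, the device is in the triode region.
I_D = k_n [V_ov · V_DS − ½ V_DS²] = 1.09 × [0.743 × 0.604 − 0.5 × 0.604²] = 0.29 mA.

Triode; I_D = 0.290 mA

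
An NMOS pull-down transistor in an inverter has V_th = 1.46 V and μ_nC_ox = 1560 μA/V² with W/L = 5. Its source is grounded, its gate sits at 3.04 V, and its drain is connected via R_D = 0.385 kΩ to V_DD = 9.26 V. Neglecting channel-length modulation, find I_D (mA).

V_GS = V_G = 3.04 V, so V_ov = 3.04 − 1.46 = 1.58 V.
k_n = μ_nC_ox · (W/L) = 7.8 mA/V².
Assume saturation: I_D = ½ k_n V_ov² = 0.5 × 7.8 × 1.58² = 9.74 mA, giving V_DS = V_DD − I_D R_D = 9.26 − 9.74 × 0.385 = 5.51 V.
V_DS = 5.51 V ≥ V_ov = 1.58 V, confirming saturation.

I_D = 9.74 mA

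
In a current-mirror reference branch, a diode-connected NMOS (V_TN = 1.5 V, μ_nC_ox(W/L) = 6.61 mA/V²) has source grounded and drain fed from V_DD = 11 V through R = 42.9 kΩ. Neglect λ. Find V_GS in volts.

With gate tied to drain, V_GS = V_DS ≥ V_GS − V_TN, so the device is in saturation.
KCL at the drain: ½ k_n (V_GS − V_TN)² = (V_DD − V_GS)/R.
Let x = V_GS − 1.5. Then 142 x² + x − 9.5 = 0, giving x = 0.255 V (positive root), so V_GS = 1.76 V.
I_D = (V_DD − V_GS)/R = (11 − 1.76) / 42.9 = 0.215 mA.

V_GS = 1.76 V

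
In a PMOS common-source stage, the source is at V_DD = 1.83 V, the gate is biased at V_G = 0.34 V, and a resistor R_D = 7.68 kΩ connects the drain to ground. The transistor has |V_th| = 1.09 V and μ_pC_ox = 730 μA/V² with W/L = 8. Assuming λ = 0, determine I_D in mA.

I_D = 0.224 mA

V_SG = V_DD − V_G = 1.83 − 0.34 = 1.49 V, so V_ov = 1.49 − 1.09 = 0.4 V.
k_p = μ_pC_ox · (W/L) = 5.84 mA/V².
Assume saturation: I_D = ½ k_p V_ov² = 0.5 × 5.84 × 0.4² = 0.467 mA, giving V_SD = V_DD − I_D R_D = 1.83 − 0.467 × 7.68 = -1.76 V.
But -1.76 V < V_ov = 0.4 V, so the device is actually in triode.
In triode I_D = k_p[V_ov V_SD − ½ V_SD²] and I_D = (V_DD − V_SD)/R_D. Equating: 22.4 V_SD² − 18.94 V_SD + 1.83 = 0, giving V_SD = 0.111 V (the root below V_ov).
I_D = (1.83 − 0.111) / 7.68 = 0.224 mA.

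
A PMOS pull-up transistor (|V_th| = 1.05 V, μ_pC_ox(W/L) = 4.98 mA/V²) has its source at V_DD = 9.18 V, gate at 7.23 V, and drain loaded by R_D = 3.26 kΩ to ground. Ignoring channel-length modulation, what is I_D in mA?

I_D = 2.02 mA

V_SG = V_DD − V_G = 9.18 − 7.23 = 1.95 V, so V_ov = 1.95 − 1.05 = 0.9 V.
Assume saturation: I_D = ½ k_p V_ov² = 0.5 × 4.98 × 0.9² = 2.02 mA, giving V_SD = V_DD − I_D R_D = 9.18 − 2.02 × 3.26 = 2.6 V.
V_SD = 2.6 V ≥ V_ov = 0.9 V, confirming saturation.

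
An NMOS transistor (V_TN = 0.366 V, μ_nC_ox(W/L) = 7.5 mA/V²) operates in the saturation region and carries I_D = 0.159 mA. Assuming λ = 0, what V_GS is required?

V_GS = 0.572 V

In saturation I_D = ½ k_n (V_GS − V_TN)², so V_GS − V_TN = √(2 I_D / k_n) = √(2 × 0.159 / 7.5) = 0.206 V.
V_GS = 0.366 + 0.206 = 0.572 V.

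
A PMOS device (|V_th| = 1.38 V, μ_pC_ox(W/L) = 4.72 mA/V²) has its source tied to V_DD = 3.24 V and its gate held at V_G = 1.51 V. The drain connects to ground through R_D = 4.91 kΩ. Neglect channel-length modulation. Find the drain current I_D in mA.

V_SG = V_DD − V_G = 3.24 − 1.51 = 1.73 V, so V_ov = 1.73 − 1.38 = 0.35 V.
Assume saturation: I_D = ½ k_p V_ov² = 0.5 × 4.72 × 0.35² = 0.289 mA, giving V_SD = V_DD − I_D R_D = 3.24 − 0.289 × 4.91 = 1.82 V.
V_SD = 1.82 V ≥ V_ov = 0.35 V, confirming saturation.

I_D = 0.289 mA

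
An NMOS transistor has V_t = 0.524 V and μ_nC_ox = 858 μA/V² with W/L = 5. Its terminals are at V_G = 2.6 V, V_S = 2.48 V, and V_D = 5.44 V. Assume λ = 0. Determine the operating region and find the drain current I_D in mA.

Cutoff; I_D = 0 mA

V_GS = V_G − V_S = 2.6 − 2.48 = 0.12 V; V_DS = V_D − V_S = 5.44 − 2.48 = 2.96 V.
V_GS = 0.12 V < V_t = 0.524 V, so the transistor is in cutoff.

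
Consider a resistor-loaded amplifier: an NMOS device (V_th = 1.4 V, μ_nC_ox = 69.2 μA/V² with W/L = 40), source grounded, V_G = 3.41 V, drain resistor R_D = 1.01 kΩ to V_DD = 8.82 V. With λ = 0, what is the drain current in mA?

I_D = 5.59 mA

V_GS = V_G = 3.41 V, so V_ov = 3.41 − 1.4 = 2.01 V.
k_n = μ_nC_ox · (W/L) = 2.768 mA/V².
Assume saturation: I_D = ½ k_n V_ov² = 0.5 × 2.768 × 2.01² = 5.59 mA, giving V_DS = V_DD − I_D R_D = 8.82 − 5.59 × 1.01 = 3.17 V.
V_DS = 3.17 V ≥ V_ov = 2.01 V, confirming saturation.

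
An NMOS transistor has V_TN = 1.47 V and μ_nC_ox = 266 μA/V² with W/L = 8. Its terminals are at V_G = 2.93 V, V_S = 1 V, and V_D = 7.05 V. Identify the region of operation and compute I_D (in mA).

V_GS = V_G − V_S = 2.93 − 1 = 1.93 V; V_DS = V_D − V_S = 7.05 − 1 = 6.05 V.
k_n = μ_nC_ox · (W/L) = 2.128 mA/V².
V_ov = V_GS − V_TN = 1.93 − 1.47 = 0.46 V.
Since V_DS = 6.05 V ≥ V_ov = 0.46 V, the device is in saturation.
I_D = ½ k_n V_ov² = 0.5 × 2.128 × 0.46² = 0.225 mA.

Saturation; I_D = 0.225 mA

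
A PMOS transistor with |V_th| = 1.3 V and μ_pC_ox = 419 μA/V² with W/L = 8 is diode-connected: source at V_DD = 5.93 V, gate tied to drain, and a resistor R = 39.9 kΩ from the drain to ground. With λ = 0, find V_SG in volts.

With gate tied to drain, V_SG = V_SD ≥ V_SG − |V_th|, so the device is in saturation.
k_p = μ_pC_ox · (W/L) = 3.352 mA/V².
KCL at the drain: ½ k_p (V_SG − |V_th|)² = (V_DD − V_SG)/R.
Let x = V_SG − 1.3. Then 66.9 x² + x − 4.63 = 0, giving x = 0.256 V (positive root), so V_SG = 1.56 V.
I_D = (V_DD − V_SG)/R = (5.93 − 1.56) / 39.9 = 0.11 mA.

V_SG = 1.56 V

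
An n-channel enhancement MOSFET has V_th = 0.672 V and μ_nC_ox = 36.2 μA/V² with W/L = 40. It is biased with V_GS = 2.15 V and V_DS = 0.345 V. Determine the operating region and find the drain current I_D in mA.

k_n = μ_nC_ox · (W/L) = 1.448 mA/V².
V_ov = V_GS − V_th = 2.15 − 0.672 = 1.48 V.
Since V_DS = 0.345 V < V_ov = 1.48 V, the device is in the triode region.
I_D = k_n [V_ov · V_DS − ½ V_DS²] = 1.448 × [1.48 × 0.345 − 0.5 × 0.345²] = 0.652 mA.

Triode; I_D = 0.652 mA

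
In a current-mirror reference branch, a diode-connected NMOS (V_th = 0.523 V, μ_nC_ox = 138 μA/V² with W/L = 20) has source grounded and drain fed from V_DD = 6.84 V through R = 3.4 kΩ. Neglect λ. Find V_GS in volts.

With gate tied to drain, V_GS = V_DS ≥ V_GS − V_th, so the device is in saturation.
k_n = μ_nC_ox · (W/L) = 2.76 mA/V².
KCL at the drain: ½ k_n (V_GS − V_th)² = (V_DD − V_GS)/R.
Let x = V_GS − 0.523. Then 4.69 x² + x − 6.317 = 0, giving x = 1.06 V (positive root), so V_GS = 1.58 V.
I_D = (V_DD − V_GS)/R = (6.84 − 1.58) / 3.4 = 1.55 mA.

V_GS = 1.58 V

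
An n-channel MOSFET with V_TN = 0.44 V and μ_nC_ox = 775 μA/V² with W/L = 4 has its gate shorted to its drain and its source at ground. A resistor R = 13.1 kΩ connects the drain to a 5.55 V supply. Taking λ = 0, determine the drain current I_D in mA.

With gate tied to drain, V_GS = V_DS ≥ V_GS − V_TN, so the device is in saturation.
k_n = μ_nC_ox · (W/L) = 3.1 mA/V².
KCL at the drain: ½ k_n (V_GS − V_TN)² = (V_DD − V_GS)/R.
Let x = V_GS − 0.44. Then 20.3 x² + x − 5.11 = 0, giving x = 0.478 V (positive root), so V_GS = 0.918 V.
I_D = (V_DD − V_GS)/R = (5.55 − 0.918) / 13.1 = 0.354 mA.

I_D = 0.354 mA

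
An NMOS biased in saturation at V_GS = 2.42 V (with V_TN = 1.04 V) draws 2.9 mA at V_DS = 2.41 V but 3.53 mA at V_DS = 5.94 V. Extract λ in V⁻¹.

λ = 0.0723 V⁻¹

With V_GS fixed, I_D ∝ (1 + λ V_DS) in saturation, so I_D2/I_D1 = (1 + λ V_DS2)/(1 + λ V_DS1).
3.53/2.9 = 1.217 = (1 + 5.94 λ)/(1 + 2.41 λ).
Solving: λ (I_D1 V_DS2 − I_D2 V_DS1) = I_D2 − I_D1, so λ = (3.53 − 2.9) / (2.9 × 5.94 − 3.53 × 2.41) = 0.63 / 8.72 = 0.0723 V⁻¹.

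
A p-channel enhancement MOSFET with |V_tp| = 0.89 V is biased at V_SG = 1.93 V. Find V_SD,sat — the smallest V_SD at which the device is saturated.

The boundary between triode and saturation is V_SD = V_SG − |V_tp| = V_ov.
V_ov = 1.93 − 0.89 = 1.04 V.

V_SD,sat = 1.04 V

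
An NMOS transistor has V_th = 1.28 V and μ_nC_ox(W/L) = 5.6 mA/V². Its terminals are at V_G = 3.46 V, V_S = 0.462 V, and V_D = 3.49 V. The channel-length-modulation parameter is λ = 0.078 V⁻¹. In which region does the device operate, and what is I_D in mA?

V_GS = V_G − V_S = 3.46 − 0.462 = 3 V; V_DS = V_D − V_S = 3.49 − 0.462 = 3.03 V.
V_ov = V_GS − V_th = 3 − 1.28 = 1.72 V.
Since V_DS = 3.03 V ≥ V_ov = 1.72 V, the device is in saturation.
I_D = ½ k_n V_ov² (1 + λ V_DS) = 0.5 × 5.6 × 1.72² × (1 + 0.078 × 3.03) = 10.2 mA.

Saturation; I_D = 10.2 mA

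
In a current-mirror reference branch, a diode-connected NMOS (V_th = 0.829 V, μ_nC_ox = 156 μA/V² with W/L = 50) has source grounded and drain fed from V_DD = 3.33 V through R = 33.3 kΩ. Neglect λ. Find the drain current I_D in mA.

I_D = 0.0711 mA

With gate tied to drain, V_GS = V_DS ≥ V_GS − V_th, so the device is in saturation.
k_n = μ_nC_ox · (W/L) = 7.8 mA/V².
KCL at the drain: ½ k_n (V_GS − V_th)² = (V_DD − V_GS)/R.
Let x = V_GS − 0.829. Then 130 x² + x − 2.501 = 0, giving x = 0.135 V (positive root), so V_GS = 0.964 V.
I_D = (V_DD − V_GS)/R = (3.33 − 0.964) / 33.3 = 0.0711 mA.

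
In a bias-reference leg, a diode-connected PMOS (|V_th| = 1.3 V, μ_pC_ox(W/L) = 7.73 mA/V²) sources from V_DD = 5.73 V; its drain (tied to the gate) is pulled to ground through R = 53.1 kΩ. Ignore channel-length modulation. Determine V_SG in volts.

With gate tied to drain, V_SG = V_SD ≥ V_SG − |V_th|, so the device is in saturation.
KCL at the drain: ½ k_p (V_SG − |V_th|)² = (V_DD − V_SG)/R.
Let x = V_SG − 1.3. Then 205 x² + x − 4.43 = 0, giving x = 0.145 V (positive root), so V_SG = 1.44 V.
I_D = (V_DD − V_SG)/R = (5.73 − 1.44) / 53.1 = 0.0807 mA.

V_SG = 1.44 V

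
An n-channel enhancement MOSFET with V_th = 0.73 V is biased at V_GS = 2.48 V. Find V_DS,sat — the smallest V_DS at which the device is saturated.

The boundary between triode and saturation is V_DS = V_GS − V_th = V_ov.
V_ov = 2.48 − 0.73 = 1.75 V.

V_DS,sat = 1.75 V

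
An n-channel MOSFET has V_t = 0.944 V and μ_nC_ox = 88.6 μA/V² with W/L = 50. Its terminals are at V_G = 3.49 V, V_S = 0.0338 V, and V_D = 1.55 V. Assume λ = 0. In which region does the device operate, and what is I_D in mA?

Triode; I_D = 11.8 mA

V_GS = V_G − V_S = 3.49 − 0.0338 = 3.46 V; V_DS = V_D − V_S = 1.55 − 0.0338 = 1.52 V.
k_n = μ_nC_ox · (W/L) = 4.43 mA/V².
V_ov = V_GS − V_t = 3.46 − 0.944 = 2.51 V.
Since V_DS = 1.52 V < V_ov = 2.51 V, the device is in the triode region.
I_D = k_n [V_ov · V_DS − ½ V_DS²] = 4.43 × [2.51 × 1.52 − 0.5 × 1.52²] = 11.8 mA.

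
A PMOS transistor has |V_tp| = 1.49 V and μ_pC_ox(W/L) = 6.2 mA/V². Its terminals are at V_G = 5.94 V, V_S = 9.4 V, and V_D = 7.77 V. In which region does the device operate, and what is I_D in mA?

Triode; I_D = 11.7 mA

V_SG = V_S − V_G = 9.4 − 5.94 = 3.46 V; V_SD = V_S − V_D = 9.4 − 7.77 = 1.63 V.
V_ov = V_SG − |V_tp| = 3.46 − 1.49 = 1.97 V.
Since V_SD = 1.63 V < V_ov = 1.97 V, the device is in the triode region.
I_D = k_p [V_ov · V_SD − ½ V_SD²] = 6.2 × [1.97 × 1.63 − 0.5 × 1.63²] = 11.7 mA.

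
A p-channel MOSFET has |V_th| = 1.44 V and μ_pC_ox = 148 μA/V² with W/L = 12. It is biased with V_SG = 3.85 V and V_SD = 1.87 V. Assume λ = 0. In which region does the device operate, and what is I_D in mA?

Triode; I_D = 4.90 mA

k_p = μ_pC_ox · (W/L) = 1.776 mA/V².
V_ov = V_SG − |V_th| = 3.85 − 1.44 = 2.41 V.
Since V_SD = 1.87 V < V_ov = 2.41 V, the device is in the triode region.
I_D = k_p [V_ov · V_SD − ½ V_SD²] = 1.776 × [2.41 × 1.87 − 0.5 × 1.87²] = 4.9 mA.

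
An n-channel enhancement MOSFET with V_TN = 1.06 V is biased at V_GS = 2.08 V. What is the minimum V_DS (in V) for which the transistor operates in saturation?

V_DS,sat = 1.02 V

The boundary between triode and saturation is V_DS = V_GS − V_TN = V_ov.
V_ov = 2.08 − 1.06 = 1.02 V.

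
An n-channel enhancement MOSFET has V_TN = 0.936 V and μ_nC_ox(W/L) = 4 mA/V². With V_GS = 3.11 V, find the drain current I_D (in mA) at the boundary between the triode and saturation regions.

I_D = 9.45 mA

At the boundary V_DS = V_ov = V_GS − V_TN = 3.11 − 0.936 = 2.17 V.
I_D = ½ k_n V_ov² = 0.5 × 4 × 2.17² = 9.45 mA.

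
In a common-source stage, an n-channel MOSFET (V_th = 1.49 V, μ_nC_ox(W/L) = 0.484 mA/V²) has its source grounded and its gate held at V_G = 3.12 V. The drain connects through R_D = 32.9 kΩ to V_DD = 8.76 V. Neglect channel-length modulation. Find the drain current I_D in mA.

V_GS = V_G = 3.12 V, so V_ov = 3.12 − 1.49 = 1.63 V.
Assume saturation: I_D = ½ k_n V_ov² = 0.5 × 0.484 × 1.63² = 0.643 mA, giving V_DS = V_DD − I_D R_D = 8.76 − 0.643 × 32.9 = -12.4 V.
But -12.4 V < V_ov = 1.63 V, so the device is actually in triode.
In triode I_D = k_n[V_ov V_DS − ½ V_DS²] and I_D = (V_DD − V_DS)/R_D. Equating: 7.96 V_DS² − 26.96 V_DS + 8.76 = 0, giving V_DS = 0.364 V (the root below V_ov).
I_D = (8.76 − 0.364) / 32.9 = 0.255 mA.

I_D = 0.255 mA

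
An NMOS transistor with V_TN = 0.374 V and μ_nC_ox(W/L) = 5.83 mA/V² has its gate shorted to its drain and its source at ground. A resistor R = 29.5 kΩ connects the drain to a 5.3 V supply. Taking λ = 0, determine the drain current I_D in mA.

With gate tied to drain, V_GS = V_DS ≥ V_GS − V_TN, so the device is in saturation.
KCL at the drain: ½ k_n (V_GS − V_TN)² = (V_DD − V_GS)/R.
Let x = V_GS − 0.374. Then 86 x² + x − 4.926 = 0, giving x = 0.234 V (positive root), so V_GS = 0.608 V.
I_D = (V_DD − V_GS)/R = (5.3 − 0.608) / 29.5 = 0.159 mA.

I_D = 0.159 mA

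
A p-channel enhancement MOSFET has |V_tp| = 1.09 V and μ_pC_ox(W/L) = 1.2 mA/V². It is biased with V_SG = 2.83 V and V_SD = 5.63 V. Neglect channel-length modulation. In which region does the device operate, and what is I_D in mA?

V_ov = V_SG − |V_tp| = 2.83 − 1.09 = 1.74 V.
Since V_SD = 5.63 V ≥ V_ov = 1.74 V, the device is in saturation.
I_D = ½ k_p V_ov² = 0.5 × 1.2 × 1.74² = 1.82 mA.

Saturation; I_D = 1.82 mA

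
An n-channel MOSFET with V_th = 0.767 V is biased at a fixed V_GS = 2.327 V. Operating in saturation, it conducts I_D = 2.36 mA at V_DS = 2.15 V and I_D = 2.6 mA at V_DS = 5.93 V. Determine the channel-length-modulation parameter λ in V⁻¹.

λ = 0.0286 V⁻¹

With V_GS fixed, I_D ∝ (1 + λ V_DS) in saturation, so I_D2/I_D1 = (1 + λ V_DS2)/(1 + λ V_DS1).
2.6/2.36 = 1.102 = (1 + 5.93 λ)/(1 + 2.15 λ).
Solving: λ (I_D1 V_DS2 − I_D2 V_DS1) = I_D2 − I_D1, so λ = (2.6 − 2.36) / (2.36 × 5.93 − 2.6 × 2.15) = 0.24 / 8.4 = 0.0286 V⁻¹.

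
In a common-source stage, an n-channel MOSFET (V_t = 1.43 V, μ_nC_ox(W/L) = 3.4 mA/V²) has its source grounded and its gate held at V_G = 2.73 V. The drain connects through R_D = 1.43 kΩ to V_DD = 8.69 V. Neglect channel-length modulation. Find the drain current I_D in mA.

I_D = 2.87 mA

V_GS = V_G = 2.73 V, so V_ov = 2.73 − 1.43 = 1.3 V.
Assume saturation: I_D = ½ k_n V_ov² = 0.5 × 3.4 × 1.3² = 2.87 mA, giving V_DS = V_DD − I_D R_D = 8.69 − 2.87 × 1.43 = 4.58 V.
V_DS = 4.58 V ≥ V_ov = 1.3 V, confirming saturation.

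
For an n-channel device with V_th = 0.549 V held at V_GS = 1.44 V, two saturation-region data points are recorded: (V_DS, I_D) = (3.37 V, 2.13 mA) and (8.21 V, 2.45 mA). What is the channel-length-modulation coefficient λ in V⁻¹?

With V_GS fixed, I_D ∝ (1 + λ V_DS) in saturation, so I_D2/I_D1 = (1 + λ V_DS2)/(1 + λ V_DS1).
2.45/2.13 = 1.15 = (1 + 8.21 λ)/(1 + 3.37 λ).
Solving: λ (I_D1 V_DS2 − I_D2 V_DS1) = I_D2 − I_D1, so λ = (2.45 − 2.13) / (2.13 × 8.21 − 2.45 × 3.37) = 0.32 / 9.23 = 0.0347 V⁻¹.

λ = 0.0347 V⁻¹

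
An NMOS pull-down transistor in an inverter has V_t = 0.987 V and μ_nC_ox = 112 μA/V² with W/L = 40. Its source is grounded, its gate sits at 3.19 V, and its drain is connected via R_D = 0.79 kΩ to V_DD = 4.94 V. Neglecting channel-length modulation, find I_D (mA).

I_D = 5.44 mA

V_GS = V_G = 3.19 V, so V_ov = 3.19 − 0.987 = 2.2 V.
k_n = μ_nC_ox · (W/L) = 4.48 mA/V².
Assume saturation: I_D = ½ k_n V_ov² = 0.5 × 4.48 × 2.2² = 10.9 mA, giving V_DS = V_DD − I_D R_D = 4.94 − 10.9 × 0.79 = -3.65 V.
But -3.65 V < V_ov = 2.2 V, so the device is actually in triode.
In triode I_D = k_n[V_ov V_DS − ½ V_DS²] and I_D = (V_DD − V_DS)/R_D. Equating: 1.77 V_DS² − 8.797 V_DS + 4.94 = 0, giving V_DS = 0.645 V (the root below V_ov).
I_D = (4.94 − 0.645) / 0.79 = 5.44 mA.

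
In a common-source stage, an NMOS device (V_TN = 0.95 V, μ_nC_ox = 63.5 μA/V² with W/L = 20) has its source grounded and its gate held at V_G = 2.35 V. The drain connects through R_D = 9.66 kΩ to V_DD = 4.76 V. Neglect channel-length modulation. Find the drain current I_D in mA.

I_D = 0.463 mA

V_GS = V_G = 2.35 V, so V_ov = 2.35 − 0.95 = 1.4 V.
k_n = μ_nC_ox · (W/L) = 1.27 mA/V².
Assume saturation: I_D = ½ k_n V_ov² = 0.5 × 1.27 × 1.4² = 1.24 mA, giving V_DS = V_DD − I_D R_D = 4.76 − 1.24 × 9.66 = -7.26 V.
But -7.26 V < V_ov = 1.4 V, so the device is actually in triode.
In triode I_D = k_n[V_ov V_DS − ½ V_DS²] and I_D = (V_DD − V_DS)/R_D. Equating: 6.13 V_DS² − 18.18 V_DS + 4.76 = 0, giving V_DS = 0.29 V (the root below V_ov).
I_D = (4.76 − 0.29) / 9.66 = 0.463 mA.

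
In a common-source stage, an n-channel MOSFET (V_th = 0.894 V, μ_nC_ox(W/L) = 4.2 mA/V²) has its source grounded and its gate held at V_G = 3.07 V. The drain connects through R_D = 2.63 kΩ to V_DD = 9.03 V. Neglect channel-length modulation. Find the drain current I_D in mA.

V_GS = V_G = 3.07 V, so V_ov = 3.07 − 0.894 = 2.18 V.
Assume saturation: I_D = ½ k_n V_ov² = 0.5 × 4.2 × 2.18² = 9.94 mA, giving V_DS = V_DD − I_D R_D = 9.03 − 9.94 × 2.63 = -17.1 V.
But -17.1 V < V_ov = 2.18 V, so the device is actually in triode.
In triode I_D = k_n[V_ov V_DS − ½ V_DS²] and I_D = (V_DD − V_DS)/R_D. Equating: 5.52 V_DS² − 25.04 V_DS + 9.03 = 0, giving V_DS = 0.395 V (the root below V_ov).
I_D = (9.03 − 0.395) / 2.63 = 3.28 mA.

I_D = 3.28 mA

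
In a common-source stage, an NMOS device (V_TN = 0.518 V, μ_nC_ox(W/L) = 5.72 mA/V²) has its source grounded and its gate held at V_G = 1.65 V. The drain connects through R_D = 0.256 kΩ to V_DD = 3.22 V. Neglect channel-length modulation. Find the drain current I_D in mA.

I_D = 3.66 mA

V_GS = V_G = 1.65 V, so V_ov = 1.65 − 0.518 = 1.13 V.
Assume saturation: I_D = ½ k_n V_ov² = 0.5 × 5.72 × 1.13² = 3.66 mA, giving V_DS = V_DD − I_D R_D = 3.22 − 3.66 × 0.256 = 2.28 V.
V_DS = 2.28 V ≥ V_ov = 1.13 V, confirming saturation.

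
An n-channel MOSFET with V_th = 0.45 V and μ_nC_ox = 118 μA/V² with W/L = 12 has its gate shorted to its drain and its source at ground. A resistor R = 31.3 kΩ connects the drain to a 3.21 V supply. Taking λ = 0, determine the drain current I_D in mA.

With gate tied to drain, V_GS = V_DS ≥ V_GS − V_th, so the device is in saturation.
k_n = μ_nC_ox · (W/L) = 1.416 mA/V².
KCL at the drain: ½ k_n (V_GS − V_th)² = (V_DD − V_GS)/R.
Let x = V_GS − 0.45. Then 22.2 x² + x − 2.76 = 0, giving x = 0.331 V (positive root), so V_GS = 0.781 V.
I_D = (V_DD − V_GS)/R = (3.21 − 0.781) / 31.3 = 0.0776 mA.

I_D = 0.0776 mA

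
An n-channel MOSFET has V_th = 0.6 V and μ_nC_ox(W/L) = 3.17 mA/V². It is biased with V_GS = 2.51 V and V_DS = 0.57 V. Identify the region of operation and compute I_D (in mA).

V_ov = V_GS − V_th = 2.51 − 0.6 = 1.91 V.
Since V_DS = 0.57 V < V_ov = 1.91 V, the device is in the triode region.
I_D = k_n [V_ov · V_DS − ½ V_DS²] = 3.17 × [1.91 × 0.57 − 0.5 × 0.57²] = 2.94 mA.

Triode; I_D = 2.94 mA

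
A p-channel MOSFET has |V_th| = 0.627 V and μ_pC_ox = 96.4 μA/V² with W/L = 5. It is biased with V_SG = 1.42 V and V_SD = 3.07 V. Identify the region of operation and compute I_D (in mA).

k_p = μ_pC_ox · (W/L) = 0.482 mA/V².
V_ov = V_SG − |V_th| = 1.42 − 0.627 = 0.793 V.
Since V_SD = 3.07 V ≥ V_ov = 0.793 V, the device is in saturation.
I_D = ½ k_p V_ov² = 0.5 × 0.482 × 0.793² = 0.152 mA.

Saturation; I_D = 0.152 mA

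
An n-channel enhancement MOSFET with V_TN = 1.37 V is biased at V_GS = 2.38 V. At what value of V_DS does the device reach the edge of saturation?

V_DS,sat = 1.01 V

The boundary between triode and saturation is V_DS = V_GS − V_TN = V_ov.
V_ov = 2.38 − 1.37 = 1.01 V.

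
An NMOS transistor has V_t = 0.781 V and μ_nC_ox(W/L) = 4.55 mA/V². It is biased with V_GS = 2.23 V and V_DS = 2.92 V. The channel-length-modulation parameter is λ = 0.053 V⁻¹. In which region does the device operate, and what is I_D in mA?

V_ov = V_GS − V_t = 2.23 − 0.781 = 1.45 V.
Since V_DS = 2.92 V ≥ V_ov = 1.45 V, the device is in saturation.
I_D = ½ k_n V_ov² (1 + λ V_DS) = 0.5 × 4.55 × 1.45² × (1 + 0.053 × 2.92) = 5.52 mA.

Saturation; I_D = 5.52 mA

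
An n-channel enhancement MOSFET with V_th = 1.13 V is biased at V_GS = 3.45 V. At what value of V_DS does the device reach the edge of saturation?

V_DS,sat = 2.32 V

The boundary between triode and saturation is V_DS = V_GS − V_th = V_ov.
V_ov = 3.45 − 1.13 = 2.32 V.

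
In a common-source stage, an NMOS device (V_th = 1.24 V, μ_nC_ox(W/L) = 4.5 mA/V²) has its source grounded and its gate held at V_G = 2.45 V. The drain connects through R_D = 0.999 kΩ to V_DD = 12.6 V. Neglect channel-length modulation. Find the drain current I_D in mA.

V_GS = V_G = 2.45 V, so V_ov = 2.45 − 1.24 = 1.21 V.
Assume saturation: I_D = ½ k_n V_ov² = 0.5 × 4.5 × 1.21² = 3.29 mA, giving V_DS = V_DD − I_D R_D = 12.6 − 3.29 × 0.999 = 9.31 V.
V_DS = 9.31 V ≥ V_ov = 1.21 V, confirming saturation.

I_D = 3.29 mA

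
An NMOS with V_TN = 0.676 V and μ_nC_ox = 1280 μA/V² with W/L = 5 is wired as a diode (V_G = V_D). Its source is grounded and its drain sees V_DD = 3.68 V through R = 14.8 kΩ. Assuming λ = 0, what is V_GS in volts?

With gate tied to drain, V_GS = V_DS ≥ V_GS − V_TN, so the device is in saturation.
k_n = μ_nC_ox · (W/L) = 6.4 mA/V².
KCL at the drain: ½ k_n (V_GS − V_TN)² = (V_DD − V_GS)/R.
Let x = V_GS − 0.676. Then 47.4 x² + x − 3.004 = 0, giving x = 0.242 V (positive root), so V_GS = 0.918 V.
I_D = (V_DD − V_GS)/R = (3.68 − 0.918) / 14.8 = 0.187 mA.

V_GS = 0.918 V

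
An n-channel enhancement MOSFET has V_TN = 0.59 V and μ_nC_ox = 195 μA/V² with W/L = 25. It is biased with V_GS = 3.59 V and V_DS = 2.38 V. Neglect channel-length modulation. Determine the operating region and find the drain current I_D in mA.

Triode; I_D = 21.0 mA

k_n = μ_nC_ox · (W/L) = 4.875 mA/V².
V_ov = V_GS − V_TN = 3.59 − 0.59 = 3 V.
Since V_DS = 2.38 V < V_ov = 3 V, the device is in the triode region.
I_D = k_n [V_ov · V_DS − ½ V_DS²] = 4.875 × [3 × 2.38 − 0.5 × 2.38²] = 21 mA.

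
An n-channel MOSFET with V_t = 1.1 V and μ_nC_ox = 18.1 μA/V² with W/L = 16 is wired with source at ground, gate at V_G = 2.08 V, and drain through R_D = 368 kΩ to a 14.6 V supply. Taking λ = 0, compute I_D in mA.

V_GS = V_G = 2.08 V, so V_ov = 2.08 − 1.1 = 0.98 V.
k_n = μ_nC_ox · (W/L) = 0.2896 mA/V².
Assume saturation: I_D = ½ k_n V_ov² = 0.5 × 0.2896 × 0.98² = 0.139 mA, giving V_DS = V_DD − I_D R_D = 14.6 − 0.139 × 368 = -36.6 V.
But -36.6 V < V_ov = 0.98 V, so the device is actually in triode.
In triode I_D = k_n[V_ov V_DS − ½ V_DS²] and I_D = (V_DD − V_DS)/R_D. Equating: 53.3 V_DS² − 105.4 V_DS + 14.6 = 0, giving V_DS = 0.15 V (the root below V_ov).
I_D = (14.6 − 0.15) / 368 = 0.0393 mA.

I_D = 0.0393 mA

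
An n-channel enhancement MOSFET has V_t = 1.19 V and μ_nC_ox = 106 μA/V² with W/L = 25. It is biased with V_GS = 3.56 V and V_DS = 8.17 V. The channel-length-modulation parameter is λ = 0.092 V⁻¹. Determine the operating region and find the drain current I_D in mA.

Saturation; I_D = 13.0 mA

k_n = μ_nC_ox · (W/L) = 2.65 mA/V².
V_ov = V_GS − V_t = 3.56 − 1.19 = 2.37 V.
Since V_DS = 8.17 V ≥ V_ov = 2.37 V, the device is in saturation.
I_D = ½ k_n V_ov² (1 + λ V_DS) = 0.5 × 2.65 × 2.37² × (1 + 0.092 × 8.17) = 13 mA.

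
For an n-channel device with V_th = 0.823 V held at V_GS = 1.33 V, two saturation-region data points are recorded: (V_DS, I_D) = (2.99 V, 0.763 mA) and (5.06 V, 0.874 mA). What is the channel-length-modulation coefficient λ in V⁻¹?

With V_GS fixed, I_D ∝ (1 + λ V_DS) in saturation, so I_D2/I_D1 = (1 + λ V_DS2)/(1 + λ V_DS1).
0.874/0.763 = 1.145 = (1 + 5.06 λ)/(1 + 2.99 λ).
Solving: λ (I_D1 V_DS2 − I_D2 V_DS1) = I_D2 − I_D1, so λ = (0.874 − 0.763) / (0.763 × 5.06 − 0.874 × 2.99) = 0.111 / 1.25 = 0.089 V⁻¹.

λ = 0.0890 V⁻¹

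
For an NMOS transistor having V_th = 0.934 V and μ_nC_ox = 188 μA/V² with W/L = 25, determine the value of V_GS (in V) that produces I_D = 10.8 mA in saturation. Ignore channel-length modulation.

k_n = μ_nC_ox · (W/L) = 4.7 mA/V².
In saturation I_D = ½ k_n (V_GS − V_th)², so V_GS − V_th = √(2 I_D / k_n) = √(2 × 10.8 / 4.7) = 2.14 V.
V_GS = 0.934 + 2.14 = 3.08 V.

V_GS = 3.08 V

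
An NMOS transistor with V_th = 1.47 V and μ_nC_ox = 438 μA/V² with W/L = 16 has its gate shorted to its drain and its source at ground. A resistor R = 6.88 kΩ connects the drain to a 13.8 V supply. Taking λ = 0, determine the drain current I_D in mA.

With gate tied to drain, V_GS = V_DS ≥ V_GS − V_th, so the device is in saturation.
k_n = μ_nC_ox · (W/L) = 7.008 mA/V².
KCL at the drain: ½ k_n (V_GS − V_th)² = (V_DD − V_GS)/R.
Let x = V_GS − 1.47. Then 24.1 x² + x − 12.33 = 0, giving x = 0.695 V (positive root), so V_GS = 2.16 V.
I_D = (V_DD − V_GS)/R = (13.8 − 2.16) / 6.88 = 1.69 mA.

I_D = 1.69 mA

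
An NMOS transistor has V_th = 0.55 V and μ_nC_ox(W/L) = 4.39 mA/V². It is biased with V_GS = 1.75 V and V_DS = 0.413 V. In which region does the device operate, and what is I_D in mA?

Triode; I_D = 1.80 mA

V_ov = V_GS − V_th = 1.75 − 0.55 = 1.2 V.
Since V_DS = 0.413 V < V_ov = 1.2 V, the device is in the triode region.
I_D = k_n [V_ov · V_DS − ½ V_DS²] = 4.39 × [1.2 × 0.413 − 0.5 × 0.413²] = 1.8 mA.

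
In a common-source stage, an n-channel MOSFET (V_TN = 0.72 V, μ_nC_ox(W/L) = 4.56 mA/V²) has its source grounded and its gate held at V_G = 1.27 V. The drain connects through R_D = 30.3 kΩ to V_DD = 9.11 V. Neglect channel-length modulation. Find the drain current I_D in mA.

I_D = 0.296 mA

V_GS = V_G = 1.27 V, so V_ov = 1.27 − 0.72 = 0.55 V.
Assume saturation: I_D = ½ k_n V_ov² = 0.5 × 4.56 × 0.55² = 0.69 mA, giving V_DS = V_DD − I_D R_D = 9.11 − 0.69 × 30.3 = -11.8 V.
But -11.8 V < V_ov = 0.55 V, so the device is actually in triode.
In triode I_D = k_n[V_ov V_DS − ½ V_DS²] and I_D = (V_DD − V_DS)/R_D. Equating: 69.1 V_DS² − 76.99 V_DS + 9.11 = 0, giving V_DS = 0.135 V (the root below V_ov).
I_D = (9.11 − 0.135) / 30.3 = 0.296 mA.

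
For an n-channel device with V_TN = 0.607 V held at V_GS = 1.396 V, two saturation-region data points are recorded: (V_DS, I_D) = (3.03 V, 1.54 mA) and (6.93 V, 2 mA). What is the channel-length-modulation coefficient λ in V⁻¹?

With V_GS fixed, I_D ∝ (1 + λ V_DS) in saturation, so I_D2/I_D1 = (1 + λ V_DS2)/(1 + λ V_DS1).
2/1.54 = 1.299 = (1 + 6.93 λ)/(1 + 3.03 λ).
Solving: λ (I_D1 V_DS2 − I_D2 V_DS1) = I_D2 − I_D1, so λ = (2 − 1.54) / (1.54 × 6.93 − 2 × 3.03) = 0.46 / 4.61 = 0.0997 V⁻¹.

λ = 0.0997 V⁻¹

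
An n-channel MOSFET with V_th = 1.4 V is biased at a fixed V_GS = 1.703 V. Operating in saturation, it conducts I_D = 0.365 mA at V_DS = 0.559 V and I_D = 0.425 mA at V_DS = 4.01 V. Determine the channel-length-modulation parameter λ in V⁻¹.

λ = 0.0489 V⁻¹

With V_GS fixed, I_D ∝ (1 + λ V_DS) in saturation, so I_D2/I_D1 = (1 + λ V_DS2)/(1 + λ V_DS1).
0.425/0.365 = 1.164 = (1 + 4.01 λ)/(1 + 0.559 λ).
Solving: λ (I_D1 V_DS2 − I_D2 V_DS1) = I_D2 − I_D1, so λ = (0.425 − 0.365) / (0.365 × 4.01 − 0.425 × 0.559) = 0.06 / 1.23 = 0.0489 V⁻¹.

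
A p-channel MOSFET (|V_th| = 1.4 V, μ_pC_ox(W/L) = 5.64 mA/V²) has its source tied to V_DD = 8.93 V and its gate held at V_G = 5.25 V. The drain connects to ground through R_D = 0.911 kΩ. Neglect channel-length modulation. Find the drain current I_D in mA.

I_D = 8.87 mA

V_SG = V_DD − V_G = 8.93 − 5.25 = 3.68 V, so V_ov = 3.68 − 1.4 = 2.28 V.
Assume saturation: I_D = ½ k_p V_ov² = 0.5 × 5.64 × 2.28² = 14.7 mA, giving V_SD = V_DD − I_D R_D = 8.93 − 14.7 × 0.911 = -4.42 V.
But -4.42 V < V_ov = 2.28 V, so the device is actually in triode.
In triode I_D = k_p[V_ov V_SD − ½ V_SD²] and I_D = (V_DD − V_SD)/R_D. Equating: 2.57 V_SD² − 12.71 V_SD + 8.93 = 0, giving V_SD = 0.847 V (the root below V_ov).
I_D = (8.93 − 0.847) / 0.911 = 8.87 mA.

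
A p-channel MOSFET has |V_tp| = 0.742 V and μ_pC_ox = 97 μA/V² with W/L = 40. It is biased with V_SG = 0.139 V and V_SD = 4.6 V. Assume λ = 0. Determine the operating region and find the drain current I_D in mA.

V_SG = 0.139 V < |V_tp| = 0.742 V, so the transistor is in cutoff.

Cutoff; I_D = 0 mA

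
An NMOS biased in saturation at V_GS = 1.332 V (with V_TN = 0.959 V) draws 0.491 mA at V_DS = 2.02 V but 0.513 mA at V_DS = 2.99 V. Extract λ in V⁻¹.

With V_GS fixed, I_D ∝ (1 + λ V_DS) in saturation, so I_D2/I_D1 = (1 + λ V_DS2)/(1 + λ V_DS1).
0.513/0.491 = 1.045 = (1 + 2.99 λ)/(1 + 2.02 λ).
Solving: λ (I_D1 V_DS2 − I_D2 V_DS1) = I_D2 − I_D1, so λ = (0.513 − 0.491) / (0.491 × 2.99 − 0.513 × 2.02) = 0.022 / 0.432 = 0.0509 V⁻¹.

λ = 0.0509 V⁻¹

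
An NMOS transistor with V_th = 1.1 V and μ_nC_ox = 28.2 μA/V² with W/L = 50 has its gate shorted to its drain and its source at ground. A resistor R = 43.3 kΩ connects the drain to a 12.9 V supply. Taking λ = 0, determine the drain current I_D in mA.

I_D = 0.259 mA

With gate tied to drain, V_GS = V_DS ≥ V_GS − V_th, so the device is in saturation.
k_n = μ_nC_ox · (W/L) = 1.41 mA/V².
KCL at the drain: ½ k_n (V_GS − V_th)² = (V_DD − V_GS)/R.
Let x = V_GS − 1.1. Then 30.5 x² + x − 11.8 = 0, giving x = 0.606 V (positive root), so V_GS = 1.71 V.
I_D = (V_DD − V_GS)/R = (12.9 − 1.71) / 43.3 = 0.259 mA.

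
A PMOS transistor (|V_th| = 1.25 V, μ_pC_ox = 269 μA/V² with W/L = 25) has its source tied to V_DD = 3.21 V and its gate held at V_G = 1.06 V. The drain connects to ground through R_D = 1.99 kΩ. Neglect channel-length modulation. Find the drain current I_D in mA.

V_SG = V_DD − V_G = 3.21 − 1.06 = 2.15 V, so V_ov = 2.15 − 1.25 = 0.9 V.
k_p = μ_pC_ox · (W/L) = 6.725 mA/V².
Assume saturation: I_D = ½ k_p V_ov² = 0.5 × 6.725 × 0.9² = 2.72 mA, giving V_SD = V_DD − I_D R_D = 3.21 − 2.72 × 1.99 = -2.21 V.
But -2.21 V < V_ov = 0.9 V, so the device is actually in triode.
In triode I_D = k_p[V_ov V_SD − ½ V_SD²] and I_D = (V_DD − V_SD)/R_D. Equating: 6.69 V_SD² − 13.04 V_SD + 3.21 = 0, giving V_SD = 0.289 V (the root below V_ov).
I_D = (3.21 − 0.289) / 1.99 = 1.47 mA.

I_D = 1.47 mA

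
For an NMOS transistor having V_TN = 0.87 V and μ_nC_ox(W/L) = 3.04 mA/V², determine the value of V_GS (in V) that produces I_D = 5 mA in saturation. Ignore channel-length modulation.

In saturation I_D = ½ k_n (V_GS − V_TN)², so V_GS − V_TN = √(2 I_D / k_n) = √(2 × 5 / 3.04) = 1.81 V.
V_GS = 0.87 + 1.81 = 2.68 V.

V_GS = 2.68 V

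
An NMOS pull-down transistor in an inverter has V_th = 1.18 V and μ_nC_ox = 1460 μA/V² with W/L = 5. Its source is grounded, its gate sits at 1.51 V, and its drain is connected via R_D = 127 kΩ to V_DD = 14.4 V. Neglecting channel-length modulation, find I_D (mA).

I_D = 0.113 mA

V_GS = V_G = 1.51 V, so V_ov = 1.51 − 1.18 = 0.33 V.
k_n = μ_nC_ox · (W/L) = 7.3 mA/V².
Assume saturation: I_D = ½ k_n V_ov² = 0.5 × 7.3 × 0.33² = 0.397 mA, giving V_DS = V_DD − I_D R_D = 14.4 − 0.397 × 127 = -36.1 V.
But -36.1 V < V_ov = 0.33 V, so the device is actually in triode.
In triode I_D = k_n[V_ov V_DS − ½ V_DS²] and I_D = (V_DD − V_DS)/R_D. Equating: 464 V_DS² − 306.9 V_DS + 14.4 = 0, giving V_DS = 0.0508 V (the root below V_ov).
I_D = (14.4 − 0.0508) / 127 = 0.113 mA.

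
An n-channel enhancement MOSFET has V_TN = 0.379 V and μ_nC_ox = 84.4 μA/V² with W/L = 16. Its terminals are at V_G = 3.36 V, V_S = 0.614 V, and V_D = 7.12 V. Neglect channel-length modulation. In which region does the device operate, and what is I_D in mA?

V_GS = V_G − V_S = 3.36 − 0.614 = 2.75 V; V_DS = V_D − V_S = 7.12 − 0.614 = 6.51 V.
k_n = μ_nC_ox · (W/L) = 1.35 mA/V².
V_ov = V_GS − V_TN = 2.75 − 0.379 = 2.37 V.
Since V_DS = 6.51 V ≥ V_ov = 2.37 V, the device is in saturation.
I_D = ½ k_n V_ov² = 0.5 × 1.35 × 2.37² = 3.78 mA.

Saturation; I_D = 3.78 mA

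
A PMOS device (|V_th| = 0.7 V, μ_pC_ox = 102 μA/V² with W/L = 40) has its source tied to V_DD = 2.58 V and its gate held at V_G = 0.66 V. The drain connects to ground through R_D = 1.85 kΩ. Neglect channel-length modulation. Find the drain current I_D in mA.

I_D = 1.24 mA

V_SG = V_DD − V_G = 2.58 − 0.66 = 1.92 V, so V_ov = 1.92 − 0.7 = 1.22 V.
k_p = μ_pC_ox · (W/L) = 4.08 mA/V².
Assume saturation: I_D = ½ k_p V_ov² = 0.5 × 4.08 × 1.22² = 3.04 mA, giving V_SD = V_DD − I_D R_D = 2.58 − 3.04 × 1.85 = -3.04 V.
But -3.04 V < V_ov = 1.22 V, so the device is actually in triode.
In triode I_D = k_p[V_ov V_SD − ½ V_SD²] and I_D = (V_DD − V_SD)/R_D. Equating: 3.77 V_SD² − 10.21 V_SD + 2.58 = 0, giving V_SD = 0.282 V (the root below V_ov).
I_D = (2.58 − 0.282) / 1.85 = 1.24 mA.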